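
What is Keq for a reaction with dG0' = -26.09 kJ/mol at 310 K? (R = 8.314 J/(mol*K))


Keq = exp(-dG0 * 1000 / (R * T))
Keq = exp(-(-26.09) * 1000 / (8.314 * 310))
Keq = 24905.3975

24905.3975


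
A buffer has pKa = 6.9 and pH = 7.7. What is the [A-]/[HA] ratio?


[A-]/[HA] = 10^(pH - pKa)
= 10^(7.7 - 6.9)
= 6.3096

6.3096


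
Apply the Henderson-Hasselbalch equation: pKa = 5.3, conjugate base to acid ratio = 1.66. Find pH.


pH = pKa + log10([A-]/[HA])
pH = 5.3 + log10(1.66)
pH = 5.5201

5.5201


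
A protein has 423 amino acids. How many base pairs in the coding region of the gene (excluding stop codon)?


Each amino acid = 1 codon = 3 bp
bp = 423 * 3 = 1269 bp

1269 bp


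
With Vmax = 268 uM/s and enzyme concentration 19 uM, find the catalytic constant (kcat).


kcat = Vmax / [E]t
kcat = 268 / 19
kcat = 14.1053 s^-1

14.1053 s^-1


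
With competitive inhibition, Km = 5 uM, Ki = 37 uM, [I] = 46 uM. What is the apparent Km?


Km_app = Km * (1 + [I]/Ki)
Km_app = 5 * (1 + 46/37)
Km_app = 11.2162 uM

11.2162 uM


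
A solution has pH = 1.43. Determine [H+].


[H+] = 10^(-pH)
[H+] = 10^(-1.43)
[H+] = 0.0372 M

0.0372 M


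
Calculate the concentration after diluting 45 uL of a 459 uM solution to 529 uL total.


C2 = C1 * V1 / V2
C2 = 459 * 45 / 529
C2 = 39.0454 uM

39.0454 uM


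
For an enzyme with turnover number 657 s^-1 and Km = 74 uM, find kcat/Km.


Catalytic efficiency = kcat / Km
= 657 / 74
= 8.8784 uM^-1*s^-1

8.8784 uM^-1*s^-1


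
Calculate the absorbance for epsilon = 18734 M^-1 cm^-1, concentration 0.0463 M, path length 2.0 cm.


A = epsilon * c * l
A = 18734 * 0.0463 * 2.0
A = 1734.7684

1734.7684


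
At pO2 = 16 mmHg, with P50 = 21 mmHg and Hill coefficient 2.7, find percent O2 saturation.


Y = pO2^n / (P50^n + pO2^n)
Y = 16^2.7 / (21^2.7 + 16^2.7)
Y = 32.43%

32.43%


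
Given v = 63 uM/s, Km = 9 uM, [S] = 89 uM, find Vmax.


Vmax = v * (Km + [S]) / [S]
Vmax = 63 * (9 + 89) / 89
Vmax = 69.3708 uM/s

69.3708 uM/s


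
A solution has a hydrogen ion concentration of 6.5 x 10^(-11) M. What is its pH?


pH = -log10([H+])
pH = -log10(6.5 x 10^(-11))
pH = 10.1871

10.1871


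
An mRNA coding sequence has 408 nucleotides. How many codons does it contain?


codons = nucleotides / 3
codons = 408 / 3 = 136

136


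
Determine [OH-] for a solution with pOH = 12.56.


[OH-] = 10^(-pOH)
[OH-] = 10^(-12.56)
[OH-] = 2.754e-13 M

2.754e-13 M


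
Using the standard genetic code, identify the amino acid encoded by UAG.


Standard genetic code lookup.
Codon UAG -> Stop

Stop


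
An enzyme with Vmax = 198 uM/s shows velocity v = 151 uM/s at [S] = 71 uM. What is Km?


Km = [S] * (Vmax - v) / v
Km = 71 * (198 - 151) / 151
Km = 22.0993 uM

22.0993 uM


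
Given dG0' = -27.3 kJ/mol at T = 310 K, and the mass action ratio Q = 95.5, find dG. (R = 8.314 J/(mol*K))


dG = dG0' + RT * ln(Q) / 1000
dG = -27.3 + 8.314 * 310 * ln(95.5) / 1000
dG = -15.5496 kJ/mol

-15.5496 kJ/mol


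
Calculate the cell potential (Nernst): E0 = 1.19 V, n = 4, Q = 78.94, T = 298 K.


E = E0 - (RT/nF) * ln(Q)
E = 1.19 - (8.314 * 298 / (4 * 96485)) * ln(78.94)
E = 1.162 V

1.162 V


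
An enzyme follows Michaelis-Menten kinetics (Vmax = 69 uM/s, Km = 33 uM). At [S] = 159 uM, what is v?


v = Vmax * [S] / (Km + [S])
v = 69 * 159 / (33 + 159)
v = 57.1406 uM/s

57.1406 uM/s


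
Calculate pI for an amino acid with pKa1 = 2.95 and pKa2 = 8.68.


pI = (pKa1 + pKa2) / 2
pI = (2.95 + 8.68) / 2
pI = 5.815

5.815


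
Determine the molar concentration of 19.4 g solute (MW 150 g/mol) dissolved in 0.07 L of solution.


C = (mass / MW) / volume
C = (19.4 / 150) / 0.07
C = 1.8476 M

1.8476 M


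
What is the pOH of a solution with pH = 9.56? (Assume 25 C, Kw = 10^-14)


pOH = 14 - pH
pOH = 14 - 9.56
pOH = 4.44

4.44


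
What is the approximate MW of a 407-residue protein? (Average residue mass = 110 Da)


MW = n_residues * 110 Da
MW = 407 * 110
MW = 44770 Da

44770 Da


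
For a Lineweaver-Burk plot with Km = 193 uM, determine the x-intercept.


x-intercept = -1/Km
= -1/193
= -0.0052 1/uM

-0.0052 1/uM


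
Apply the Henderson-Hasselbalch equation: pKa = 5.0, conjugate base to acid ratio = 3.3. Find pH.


pH = pKa + log10([A-]/[HA])
pH = 5.0 + log10(3.3)
pH = 5.5185

5.5185


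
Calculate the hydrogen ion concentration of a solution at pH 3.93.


[H+] = 10^(-pH)
[H+] = 10^(-3.93)
[H+] = 1.175e-04 M

1.175e-04 M


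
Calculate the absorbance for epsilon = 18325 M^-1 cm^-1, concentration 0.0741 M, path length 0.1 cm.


A = epsilon * c * l
A = 18325 * 0.0741 * 0.1
A = 135.7883

135.7883


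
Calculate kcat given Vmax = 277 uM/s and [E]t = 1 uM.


kcat = Vmax / [E]t
kcat = 277 / 1
kcat = 277.0 s^-1

277.0 s^-1


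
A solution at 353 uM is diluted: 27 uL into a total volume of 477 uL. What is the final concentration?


C2 = C1 * V1 / V2
C2 = 353 * 27 / 477
C2 = 19.9811 uM

19.9811 uM


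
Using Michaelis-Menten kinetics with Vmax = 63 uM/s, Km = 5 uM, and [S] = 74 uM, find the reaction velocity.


v = Vmax * [S] / (Km + [S])
v = 63 * 74 / (5 + 74)
v = 59.0127 uM/s

59.0127 uM/s


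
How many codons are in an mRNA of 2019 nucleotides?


codons = nucleotides / 3
codons = 2019 / 3 = 673

673


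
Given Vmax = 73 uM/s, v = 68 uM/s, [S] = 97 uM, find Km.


Km = [S] * (Vmax - v) / v
Km = 97 * (73 - 68) / 68
Km = 7.1324 uM

7.1324 uM


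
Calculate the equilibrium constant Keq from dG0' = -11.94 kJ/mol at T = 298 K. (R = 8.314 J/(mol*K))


Keq = exp(-dG0 * 1000 / (R * T))
Keq = exp(-(-11.94) * 1000 / (8.314 * 298))
Keq = 123.8702

123.8702


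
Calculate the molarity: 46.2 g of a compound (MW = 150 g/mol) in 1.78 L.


C = (mass / MW) / volume
C = (46.2 / 150) / 1.78
C = 0.173 M

0.173 M


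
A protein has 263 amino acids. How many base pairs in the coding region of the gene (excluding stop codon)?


Each amino acid = 1 codon = 3 bp
bp = 263 * 3 = 789 bp

789 bp


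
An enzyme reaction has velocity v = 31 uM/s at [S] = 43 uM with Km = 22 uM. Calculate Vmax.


Vmax = v * (Km + [S]) / [S]
Vmax = 31 * (22 + 43) / 43
Vmax = 46.8605 uM/s

46.8605 uM/s


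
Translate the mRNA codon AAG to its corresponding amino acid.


Standard genetic code lookup.
Codon AAG -> Lys

Lys


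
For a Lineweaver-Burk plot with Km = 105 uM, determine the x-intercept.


x-intercept = -1/Km
= -1/105
= -0.0095 1/uM

-0.0095 1/uM


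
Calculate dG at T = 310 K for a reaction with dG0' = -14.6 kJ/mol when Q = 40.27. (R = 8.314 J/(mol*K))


dG = dG0' + RT * ln(Q) / 1000
dG = -14.6 + 8.314 * 310 * ln(40.27) / 1000
dG = -5.0752 kJ/mol

-5.0752 kJ/mol


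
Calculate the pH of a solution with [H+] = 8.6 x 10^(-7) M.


pH = -log10([H+])
pH = -log10(8.6 x 10^(-7))
pH = 6.0655

6.0655


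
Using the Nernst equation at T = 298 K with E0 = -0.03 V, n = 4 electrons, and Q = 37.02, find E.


E = E0 - (RT/nF) * ln(Q)
E = -0.03 - (8.314 * 298 / (4 * 96485)) * ln(37.02)
E = -0.0532 V

-0.0532 V


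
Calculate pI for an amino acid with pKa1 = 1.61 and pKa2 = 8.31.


pI = (pKa1 + pKa2) / 2
pI = (1.61 + 8.31) / 2
pI = 4.96

4.96


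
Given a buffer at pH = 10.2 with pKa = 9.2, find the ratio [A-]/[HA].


[A-]/[HA] = 10^(pH - pKa)
= 10^(10.2 - 9.2)
= 10.0

10.0


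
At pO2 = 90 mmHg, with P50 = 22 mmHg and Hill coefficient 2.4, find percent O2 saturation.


Y = pO2^n / (P50^n + pO2^n)
Y = 90^2.4 / (22^2.4 + 90^2.4)
Y = 96.71%

96.71%


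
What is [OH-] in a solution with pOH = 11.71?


[OH-] = 10^(-pOH)
[OH-] = 10^(-11.71)
[OH-] = 1.950e-12 M

1.950e-12 M


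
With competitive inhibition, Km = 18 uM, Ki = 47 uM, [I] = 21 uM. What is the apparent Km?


Km_app = Km * (1 + [I]/Ki)
Km_app = 18 * (1 + 21/47)
Km_app = 26.0426 uM

26.0426 uM


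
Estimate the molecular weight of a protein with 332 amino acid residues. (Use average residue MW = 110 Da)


MW = n_residues * 110 Da
MW = 332 * 110
MW = 36520 Da

36520 Da


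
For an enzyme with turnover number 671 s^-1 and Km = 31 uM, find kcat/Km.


Catalytic efficiency = kcat / Km
= 671 / 31
= 21.6452 uM^-1*s^-1

21.6452 uM^-1*s^-1


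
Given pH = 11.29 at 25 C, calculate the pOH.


pOH = 14 - pH
pOH = 14 - 11.29
pOH = 2.71

2.71


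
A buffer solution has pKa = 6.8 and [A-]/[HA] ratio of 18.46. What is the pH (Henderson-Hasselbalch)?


pH = pKa + log10([A-]/[HA])
pH = 6.8 + log10(18.46)
pH = 8.0662

8.0662


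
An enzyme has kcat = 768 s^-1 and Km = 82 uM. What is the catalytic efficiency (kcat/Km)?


Catalytic efficiency = kcat / Km
= 768 / 82
= 9.3659 uM^-1*s^-1

9.3659 uM^-1*s^-1


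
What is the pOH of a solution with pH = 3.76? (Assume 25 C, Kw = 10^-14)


pOH = 14 - pH
pOH = 14 - 3.76
pOH = 10.24

10.24


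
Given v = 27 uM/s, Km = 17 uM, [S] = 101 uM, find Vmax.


Vmax = v * (Km + [S]) / [S]
Vmax = 27 * (17 + 101) / 101
Vmax = 31.5446 uM/s

31.5446 uM/s


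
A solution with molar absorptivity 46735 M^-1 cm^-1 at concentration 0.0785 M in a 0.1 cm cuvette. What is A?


A = epsilon * c * l
A = 46735 * 0.0785 * 0.1
A = 366.8698

366.8698


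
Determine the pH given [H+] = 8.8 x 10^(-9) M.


pH = -log10([H+])
pH = -log10(8.8 x 10^(-9))
pH = 8.0555

8.0555


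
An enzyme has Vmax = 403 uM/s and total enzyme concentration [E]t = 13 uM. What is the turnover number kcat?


kcat = Vmax / [E]t
kcat = 403 / 13
kcat = 31.0 s^-1

31.0 s^-1


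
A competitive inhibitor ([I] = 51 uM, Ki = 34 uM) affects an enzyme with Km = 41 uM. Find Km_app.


Km_app = Km * (1 + [I]/Ki)
Km_app = 41 * (1 + 51/34)
Km_app = 102.5 uM

102.5 uM


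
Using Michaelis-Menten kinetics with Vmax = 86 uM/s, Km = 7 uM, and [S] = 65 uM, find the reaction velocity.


v = Vmax * [S] / (Km + [S])
v = 86 * 65 / (7 + 65)
v = 77.6389 uM/s

77.6389 uM/s


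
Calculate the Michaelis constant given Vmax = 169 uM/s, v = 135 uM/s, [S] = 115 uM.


Km = [S] * (Vmax - v) / v
Km = 115 * (169 - 135) / 135
Km = 28.963 uM

28.963 uM


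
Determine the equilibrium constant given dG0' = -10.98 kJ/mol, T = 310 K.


Keq = exp(-dG0 * 1000 / (R * T))
Keq = exp(-(-10.98) * 1000 / (8.314 * 310))
Keq = 70.8246

70.8246


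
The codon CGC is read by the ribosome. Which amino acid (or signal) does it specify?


Standard genetic code lookup.
Codon CGC -> Arg

Arg


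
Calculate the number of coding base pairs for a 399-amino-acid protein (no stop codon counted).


Each amino acid = 1 codon = 3 bp
bp = 399 * 3 = 1197 bp

1197 bp


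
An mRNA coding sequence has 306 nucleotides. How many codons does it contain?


codons = nucleotides / 3
codons = 306 / 3 = 102

102


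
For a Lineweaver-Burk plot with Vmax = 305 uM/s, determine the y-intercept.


y-intercept = 1/Vmax
= 1/305
= 0.0033 s/uM

0.0033 s/uM


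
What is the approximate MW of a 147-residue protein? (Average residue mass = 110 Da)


MW = n_residues * 110 Da
MW = 147 * 110
MW = 16170 Da

16170 Da


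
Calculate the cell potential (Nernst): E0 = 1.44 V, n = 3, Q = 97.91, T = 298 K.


E = E0 - (RT/nF) * ln(Q)
E = 1.44 - (8.314 * 298 / (3 * 96485)) * ln(97.91)
E = 1.4008 V

1.4008 V


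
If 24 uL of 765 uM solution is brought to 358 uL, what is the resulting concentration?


C2 = C1 * V1 / V2
C2 = 765 * 24 / 358
C2 = 51.2849 uM

51.2849 uM


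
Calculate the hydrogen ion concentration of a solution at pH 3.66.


[H+] = 10^(-pH)
[H+] = 10^(-3.66)
[H+] = 2.188e-04 M

2.188e-04 M


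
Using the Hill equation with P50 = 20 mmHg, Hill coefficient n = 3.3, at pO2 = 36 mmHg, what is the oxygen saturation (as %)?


Y = pO2^n / (P50^n + pO2^n)
Y = 36^3.3 / (20^3.3 + 36^3.3)
Y = 87.43%

87.43%


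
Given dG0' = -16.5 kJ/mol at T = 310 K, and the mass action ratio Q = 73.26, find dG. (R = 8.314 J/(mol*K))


dG = dG0' + RT * ln(Q) / 1000
dG = -16.5 + 8.314 * 310 * ln(73.26) / 1000
dG = -5.4329 kJ/mol

-5.4329 kJ/mol


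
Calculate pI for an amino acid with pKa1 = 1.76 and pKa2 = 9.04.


pI = (pKa1 + pKa2) / 2
pI = (1.76 + 9.04) / 2
pI = 5.4

5.4


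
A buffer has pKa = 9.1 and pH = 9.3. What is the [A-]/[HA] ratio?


[A-]/[HA] = 10^(pH - pKa)
= 10^(9.3 - 9.1)
= 1.5849

1.5849


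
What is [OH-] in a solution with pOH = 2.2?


[OH-] = 10^(-pOH)
[OH-] = 10^(-2.2)
[OH-] = 0.0063 M

0.0063 M


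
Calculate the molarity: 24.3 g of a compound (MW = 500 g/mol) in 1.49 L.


C = (mass / MW) / volume
C = (24.3 / 500) / 1.49
C = 0.0326 M

0.0326 M


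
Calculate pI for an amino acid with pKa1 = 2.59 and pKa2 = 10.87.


pI = (pKa1 + pKa2) / 2
pI = (2.59 + 10.87) / 2
pI = 6.73

6.73


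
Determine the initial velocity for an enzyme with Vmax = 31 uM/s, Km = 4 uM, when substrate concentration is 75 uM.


v = Vmax * [S] / (Km + [S])
v = 31 * 75 / (4 + 75)
v = 29.4304 uM/s

29.4304 uM/s


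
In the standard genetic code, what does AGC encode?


Standard genetic code lookup.
Codon AGC -> Ser

Ser


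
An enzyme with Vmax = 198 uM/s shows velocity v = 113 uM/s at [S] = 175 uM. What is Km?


Km = [S] * (Vmax - v) / v
Km = 175 * (198 - 113) / 113
Km = 131.6372 uM

131.6372 uM


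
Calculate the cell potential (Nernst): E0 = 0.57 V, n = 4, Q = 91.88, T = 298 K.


E = E0 - (RT/nF) * ln(Q)
E = 0.57 - (8.314 * 298 / (4 * 96485)) * ln(91.88)
E = 0.541 V

0.541 V


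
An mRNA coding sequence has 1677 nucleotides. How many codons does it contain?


codons = nucleotides / 3
codons = 1677 / 3 = 559

559


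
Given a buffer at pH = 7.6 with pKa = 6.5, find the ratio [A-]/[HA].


[A-]/[HA] = 10^(pH - pKa)
= 10^(7.6 - 6.5)
= 12.5893

12.5893


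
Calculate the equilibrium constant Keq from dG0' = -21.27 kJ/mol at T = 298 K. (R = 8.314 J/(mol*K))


Keq = exp(-dG0 * 1000 / (R * T))
Keq = exp(-(-21.27) * 1000 / (8.314 * 298))
Keq = 5350.8886

5350.8886


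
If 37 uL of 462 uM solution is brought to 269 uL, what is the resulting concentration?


C2 = C1 * V1 / V2
C2 = 462 * 37 / 269
C2 = 63.5465 uM

63.5465 uM


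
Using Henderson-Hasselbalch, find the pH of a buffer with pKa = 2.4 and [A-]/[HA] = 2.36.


pH = pKa + log10([A-]/[HA])
pH = 2.4 + log10(2.36)
pH = 2.7729

2.7729


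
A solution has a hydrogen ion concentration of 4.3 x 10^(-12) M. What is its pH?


pH = -log10([H+])
pH = -log10(4.3 x 10^(-12))
pH = 11.3665

11.3665


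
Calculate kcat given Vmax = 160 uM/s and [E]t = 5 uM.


kcat = Vmax / [E]t
kcat = 160 / 5
kcat = 32.0 s^-1

32.0 s^-1


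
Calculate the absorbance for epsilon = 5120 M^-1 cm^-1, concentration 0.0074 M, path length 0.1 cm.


A = epsilon * c * l
A = 5120 * 0.0074 * 0.1
A = 3.7888

3.7888


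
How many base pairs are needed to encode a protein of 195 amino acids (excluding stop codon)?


Each amino acid = 1 codon = 3 bp
bp = 195 * 3 = 585 bp

585 bp


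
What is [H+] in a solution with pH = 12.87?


[H+] = 10^(-pH)
[H+] = 10^(-12.87)
[H+] = 1.349e-13 M

1.349e-13 M


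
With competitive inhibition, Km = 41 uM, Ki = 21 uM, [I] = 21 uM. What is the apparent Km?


Km_app = Km * (1 + [I]/Ki)
Km_app = 41 * (1 + 21/21)
Km_app = 82.0 uM

82.0 uM


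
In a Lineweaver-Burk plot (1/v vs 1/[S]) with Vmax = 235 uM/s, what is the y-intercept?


y-intercept = 1/Vmax
= 1/235
= 0.0043 s/uM

0.0043 s/uM


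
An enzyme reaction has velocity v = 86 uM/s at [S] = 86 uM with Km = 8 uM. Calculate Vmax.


Vmax = v * (Km + [S]) / [S]
Vmax = 86 * (8 + 86) / 86
Vmax = 94.0 uM/s

94.0 uM/s


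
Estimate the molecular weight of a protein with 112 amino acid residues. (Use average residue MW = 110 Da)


MW = n_residues * 110 Da
MW = 112 * 110
MW = 12320 Da

12320 Da


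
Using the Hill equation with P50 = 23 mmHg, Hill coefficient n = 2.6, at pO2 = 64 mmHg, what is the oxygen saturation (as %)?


Y = pO2^n / (P50^n + pO2^n)
Y = 64^2.6 / (23^2.6 + 64^2.6)
Y = 93.47%

93.47%


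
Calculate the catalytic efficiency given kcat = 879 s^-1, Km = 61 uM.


Catalytic efficiency = kcat / Km
= 879 / 61
= 14.4098 uM^-1*s^-1

14.4098 uM^-1*s^-1


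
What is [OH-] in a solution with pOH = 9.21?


[OH-] = 10^(-pOH)
[OH-] = 10^(-9.21)
[OH-] = 6.166e-10 M

6.166e-10 M


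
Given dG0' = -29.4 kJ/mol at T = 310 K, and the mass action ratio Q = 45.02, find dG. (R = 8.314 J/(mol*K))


dG = dG0' + RT * ln(Q) / 1000
dG = -29.4 + 8.314 * 310 * ln(45.02) / 1000
dG = -19.5878 kJ/mol

-19.5878 kJ/mol


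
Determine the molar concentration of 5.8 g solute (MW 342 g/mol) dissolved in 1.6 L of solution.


C = (mass / MW) / volume
C = (5.8 / 342) / 1.6
C = 0.0106 M

0.0106 M


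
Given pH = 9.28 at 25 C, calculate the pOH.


pOH = 14 - pH
pOH = 14 - 9.28
pOH = 4.72

4.72


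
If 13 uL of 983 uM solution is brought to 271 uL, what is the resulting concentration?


C2 = C1 * V1 / V2
C2 = 983 * 13 / 271
C2 = 47.155 uM

47.155 uM


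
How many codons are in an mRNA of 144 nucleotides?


codons = nucleotides / 3
codons = 144 / 3 = 48

48


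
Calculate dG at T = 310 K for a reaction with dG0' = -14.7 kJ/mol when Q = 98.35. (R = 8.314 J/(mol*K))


dG = dG0' + RT * ln(Q) / 1000
dG = -14.7 + 8.314 * 310 * ln(98.35) / 1000
dG = -2.8738 kJ/mol

-2.8738 kJ/mol


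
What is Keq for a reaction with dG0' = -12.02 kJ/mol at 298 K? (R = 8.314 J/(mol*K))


Keq = exp(-dG0 * 1000 / (R * T))
Keq = exp(-(-12.02) * 1000 / (8.314 * 298))
Keq = 127.9352

127.9352


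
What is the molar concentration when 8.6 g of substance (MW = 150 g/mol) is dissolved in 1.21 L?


C = (mass / MW) / volume
C = (8.6 / 150) / 1.21
C = 0.0474 M

0.0474 M


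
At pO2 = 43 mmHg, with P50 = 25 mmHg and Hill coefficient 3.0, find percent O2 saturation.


Y = pO2^n / (P50^n + pO2^n)
Y = 43^3.0 / (25^3.0 + 43^3.0)
Y = 83.58%

83.58%


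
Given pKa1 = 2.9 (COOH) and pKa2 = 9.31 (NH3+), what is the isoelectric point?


pI = (pKa1 + pKa2) / 2
pI = (2.9 + 9.31) / 2
pI = 6.105

6.105


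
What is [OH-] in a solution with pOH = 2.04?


[OH-] = 10^(-pOH)
[OH-] = 10^(-2.04)
[OH-] = 0.0091 M

0.0091 M


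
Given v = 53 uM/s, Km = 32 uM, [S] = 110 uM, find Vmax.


Vmax = v * (Km + [S]) / [S]
Vmax = 53 * (32 + 110) / 110
Vmax = 68.4182 uM/s

68.4182 uM/s


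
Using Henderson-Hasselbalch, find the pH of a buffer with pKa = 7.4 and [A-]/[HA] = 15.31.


pH = pKa + log10([A-]/[HA])
pH = 7.4 + log10(15.31)
pH = 8.585

8.585


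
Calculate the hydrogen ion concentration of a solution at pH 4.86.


[H+] = 10^(-pH)
[H+] = 10^(-4.86)
[H+] = 1.380e-05 M

1.380e-05 M


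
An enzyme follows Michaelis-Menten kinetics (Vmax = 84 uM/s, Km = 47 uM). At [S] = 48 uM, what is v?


v = Vmax * [S] / (Km + [S])
v = 84 * 48 / (47 + 48)
v = 42.4421 uM/s

42.4421 uM/s


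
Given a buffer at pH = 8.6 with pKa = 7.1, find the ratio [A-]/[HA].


[A-]/[HA] = 10^(pH - pKa)
= 10^(8.6 - 7.1)
= 31.6228

31.6228


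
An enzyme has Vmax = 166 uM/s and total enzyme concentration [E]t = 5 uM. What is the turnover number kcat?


kcat = Vmax / [E]t
kcat = 166 / 5
kcat = 33.2 s^-1

33.2 s^-1


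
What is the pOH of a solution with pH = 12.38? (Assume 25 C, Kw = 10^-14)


pOH = 14 - pH
pOH = 14 - 12.38
pOH = 1.62

1.62


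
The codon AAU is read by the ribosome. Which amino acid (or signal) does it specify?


Standard genetic code lookup.
Codon AAU -> Asn

Asn


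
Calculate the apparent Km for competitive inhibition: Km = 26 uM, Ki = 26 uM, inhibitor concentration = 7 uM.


Km_app = Km * (1 + [I]/Ki)
Km_app = 26 * (1 + 7/26)
Km_app = 33.0 uM

33.0 uM


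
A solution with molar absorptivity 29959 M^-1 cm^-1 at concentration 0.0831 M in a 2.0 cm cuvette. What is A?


A = epsilon * c * l
A = 29959 * 0.0831 * 2.0
A = 4979.1858

4979.1858


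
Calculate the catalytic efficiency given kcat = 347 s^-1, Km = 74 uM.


Catalytic efficiency = kcat / Km
= 347 / 74
= 4.6892 uM^-1*s^-1

4.6892 uM^-1*s^-1


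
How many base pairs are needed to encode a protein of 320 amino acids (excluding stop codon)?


Each amino acid = 1 codon = 3 bp
bp = 320 * 3 = 960 bp

960 bp


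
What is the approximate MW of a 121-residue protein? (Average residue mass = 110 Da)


MW = n_residues * 110 Da
MW = 121 * 110
MW = 13310 Da

13310 Da


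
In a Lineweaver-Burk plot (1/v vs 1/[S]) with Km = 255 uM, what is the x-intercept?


x-intercept = -1/Km
= -1/255
= -0.0039 1/uM

-0.0039 1/uM


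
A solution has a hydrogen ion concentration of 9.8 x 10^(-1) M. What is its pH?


pH = -log10([H+])
pH = -log10(9.8 x 10^(-1))
pH = 0.0088

0.0088


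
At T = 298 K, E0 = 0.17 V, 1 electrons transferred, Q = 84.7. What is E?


E = E0 - (RT/nF) * ln(Q)
E = 0.17 - (8.314 * 298 / (1 * 96485)) * ln(84.7)
E = 0.056 V

0.056 V


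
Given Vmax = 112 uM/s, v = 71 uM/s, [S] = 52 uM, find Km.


Km = [S] * (Vmax - v) / v
Km = 52 * (112 - 71) / 71
Km = 30.0282 uM

30.0282 uM


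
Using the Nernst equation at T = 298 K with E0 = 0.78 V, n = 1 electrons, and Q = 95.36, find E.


E = E0 - (RT/nF) * ln(Q)
E = 0.78 - (8.314 * 298 / (1 * 96485)) * ln(95.36)
E = 0.663 V

0.663 V


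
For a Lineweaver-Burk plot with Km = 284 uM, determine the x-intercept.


x-intercept = -1/Km
= -1/284
= -0.0035 1/uM

-0.0035 1/uM


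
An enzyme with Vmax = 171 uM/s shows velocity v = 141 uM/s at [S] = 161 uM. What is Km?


Km = [S] * (Vmax - v) / v
Km = 161 * (171 - 141) / 141
Km = 34.2553 uM

34.2553 uM


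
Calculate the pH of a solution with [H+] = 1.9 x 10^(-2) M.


pH = -log10([H+])
pH = -log10(1.9 x 10^(-2))
pH = 1.7212

1.7212


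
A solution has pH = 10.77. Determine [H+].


[H+] = 10^(-pH)
[H+] = 10^(-10.77)
[H+] = 1.698e-11 M

1.698e-11 M


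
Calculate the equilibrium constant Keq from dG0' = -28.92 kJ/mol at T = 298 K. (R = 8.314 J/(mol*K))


Keq = exp(-dG0 * 1000 / (R * T))
Keq = exp(-(-28.92) * 1000 / (8.314 * 298))
Keq = 117326.7774

117326.7774


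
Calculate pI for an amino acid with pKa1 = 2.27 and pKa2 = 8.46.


pI = (pKa1 + pKa2) / 2
pI = (2.27 + 8.46) / 2
pI = 5.365

5.365


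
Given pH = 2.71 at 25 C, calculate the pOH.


pOH = 14 - pH
pOH = 14 - 2.71
pOH = 11.29

11.29


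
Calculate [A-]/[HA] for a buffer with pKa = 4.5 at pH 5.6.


[A-]/[HA] = 10^(pH - pKa)
= 10^(5.6 - 4.5)
= 12.5893

12.5893


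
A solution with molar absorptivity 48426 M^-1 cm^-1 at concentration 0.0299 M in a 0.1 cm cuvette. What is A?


A = epsilon * c * l
A = 48426 * 0.0299 * 0.1
A = 144.7937

144.7937


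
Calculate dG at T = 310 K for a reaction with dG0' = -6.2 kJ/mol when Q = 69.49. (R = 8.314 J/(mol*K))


dG = dG0' + RT * ln(Q) / 1000
dG = -6.2 + 8.314 * 310 * ln(69.49) / 1000
dG = 4.731 kJ/mol

4.731 kJ/mol


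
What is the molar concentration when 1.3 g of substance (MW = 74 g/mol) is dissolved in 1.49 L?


C = (mass / MW) / volume
C = (1.3 / 74) / 1.49
C = 0.0118 M

0.0118 M


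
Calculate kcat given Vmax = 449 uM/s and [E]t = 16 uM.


kcat = Vmax / [E]t
kcat = 449 / 16
kcat = 28.0625 s^-1

28.0625 s^-1


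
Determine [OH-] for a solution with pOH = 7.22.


[OH-] = 10^(-pOH)
[OH-] = 10^(-7.22)
[OH-] = 6.026e-08 M

6.026e-08 M


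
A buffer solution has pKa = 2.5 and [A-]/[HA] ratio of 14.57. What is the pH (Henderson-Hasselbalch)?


pH = pKa + log10([A-]/[HA])
pH = 2.5 + log10(14.57)
pH = 3.6635

3.6635


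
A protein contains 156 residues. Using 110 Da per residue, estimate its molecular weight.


MW = n_residues * 110 Da
MW = 156 * 110
MW = 17160 Da

17160 Da


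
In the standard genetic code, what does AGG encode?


Standard genetic code lookup.
Codon AGG -> Arg

Arg


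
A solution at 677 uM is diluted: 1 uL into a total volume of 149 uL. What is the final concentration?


C2 = C1 * V1 / V2
C2 = 677 * 1 / 149
C2 = 4.5436 uM

4.5436 uM


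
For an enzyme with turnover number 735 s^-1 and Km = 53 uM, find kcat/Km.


Catalytic efficiency = kcat / Km
= 735 / 53
= 13.8679 uM^-1*s^-1

13.8679 uM^-1*s^-1


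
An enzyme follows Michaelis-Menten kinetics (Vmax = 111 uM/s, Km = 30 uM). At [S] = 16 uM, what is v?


v = Vmax * [S] / (Km + [S])
v = 111 * 16 / (30 + 16)
v = 38.6087 uM/s

38.6087 uM/s


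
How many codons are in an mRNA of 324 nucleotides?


codons = nucleotides / 3
codons = 324 / 3 = 108

108


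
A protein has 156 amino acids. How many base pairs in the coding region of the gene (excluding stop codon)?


Each amino acid = 1 codon = 3 bp
bp = 156 * 3 = 468 bp

468 bp


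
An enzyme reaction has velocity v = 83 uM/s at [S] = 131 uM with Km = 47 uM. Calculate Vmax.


Vmax = v * (Km + [S]) / [S]
Vmax = 83 * (47 + 131) / 131
Vmax = 112.7786 uM/s

112.7786 uM/s


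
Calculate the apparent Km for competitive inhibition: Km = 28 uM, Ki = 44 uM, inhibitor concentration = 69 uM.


Km_app = Km * (1 + [I]/Ki)
Km_app = 28 * (1 + 69/44)
Km_app = 71.9091 uM

71.9091 uM


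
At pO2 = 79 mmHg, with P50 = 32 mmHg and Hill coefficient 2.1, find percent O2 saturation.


Y = pO2^n / (P50^n + pO2^n)
Y = 79^2.1 / (32^2.1 + 79^2.1)
Y = 86.96%

86.96%


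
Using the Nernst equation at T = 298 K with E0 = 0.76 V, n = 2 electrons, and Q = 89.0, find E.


E = E0 - (RT/nF) * ln(Q)
E = 0.76 - (8.314 * 298 / (2 * 96485)) * ln(89.0)
E = 0.7024 V

0.7024 V


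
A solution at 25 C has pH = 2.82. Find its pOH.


pOH = 14 - pH
pOH = 14 - 2.82
pOH = 11.18

11.18


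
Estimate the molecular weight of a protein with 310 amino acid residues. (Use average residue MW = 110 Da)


MW = n_residues * 110 Da
MW = 310 * 110
MW = 34100 Da

34100 Da


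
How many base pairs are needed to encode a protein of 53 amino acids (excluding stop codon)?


Each amino acid = 1 codon = 3 bp
bp = 53 * 3 = 159 bp

159 bp


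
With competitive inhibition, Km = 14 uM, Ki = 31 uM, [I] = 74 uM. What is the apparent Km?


Km_app = Km * (1 + [I]/Ki)
Km_app = 14 * (1 + 74/31)
Km_app = 47.4194 uM

47.4194 uM


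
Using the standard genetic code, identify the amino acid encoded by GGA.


Standard genetic code lookup.
Codon GGA -> Gly

Gly


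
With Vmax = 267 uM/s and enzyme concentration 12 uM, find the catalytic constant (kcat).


kcat = Vmax / [E]t
kcat = 267 / 12
kcat = 22.25 s^-1

22.25 s^-1


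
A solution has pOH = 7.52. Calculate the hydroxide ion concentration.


[OH-] = 10^(-pOH)
[OH-] = 10^(-7.52)
[OH-] = 3.020e-08 M

3.020e-08 M


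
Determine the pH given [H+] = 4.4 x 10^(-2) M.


pH = -log10([H+])
pH = -log10(4.4 x 10^(-2))
pH = 1.3565

1.3565


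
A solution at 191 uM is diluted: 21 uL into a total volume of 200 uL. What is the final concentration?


C2 = C1 * V1 / V2
C2 = 191 * 21 / 200
C2 = 20.055 uM

20.055 uM


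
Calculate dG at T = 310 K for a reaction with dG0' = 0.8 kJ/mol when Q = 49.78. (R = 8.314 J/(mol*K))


dG = dG0' + RT * ln(Q) / 1000
dG = 0.8 + 8.314 * 310 * ln(49.78) / 1000
dG = 10.8712 kJ/mol

10.8712 kJ/mol


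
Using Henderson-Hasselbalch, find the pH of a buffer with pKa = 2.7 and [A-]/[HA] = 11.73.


pH = pKa + log10([A-]/[HA])
pH = 2.7 + log10(11.73)
pH = 3.7693

3.7693


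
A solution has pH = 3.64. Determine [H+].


[H+] = 10^(-pH)
[H+] = 10^(-3.64)
[H+] = 2.291e-04 M

2.291e-04 M


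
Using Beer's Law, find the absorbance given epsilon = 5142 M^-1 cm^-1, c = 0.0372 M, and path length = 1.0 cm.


A = epsilon * c * l
A = 5142 * 0.0372 * 1.0
A = 191.2824

191.2824


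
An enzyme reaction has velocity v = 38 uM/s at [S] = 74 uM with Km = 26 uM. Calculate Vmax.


Vmax = v * (Km + [S]) / [S]
Vmax = 38 * (26 + 74) / 74
Vmax = 51.3514 uM/s

51.3514 uM/s


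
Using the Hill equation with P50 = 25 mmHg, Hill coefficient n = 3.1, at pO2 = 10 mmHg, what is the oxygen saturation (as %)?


Y = pO2^n / (P50^n + pO2^n)
Y = 10^3.1 / (25^3.1 + 10^3.1)
Y = 5.52%

5.52%


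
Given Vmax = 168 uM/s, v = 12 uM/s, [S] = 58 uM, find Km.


Km = [S] * (Vmax - v) / v
Km = 58 * (168 - 12) / 12
Km = 754.0 uM

754.0 uM


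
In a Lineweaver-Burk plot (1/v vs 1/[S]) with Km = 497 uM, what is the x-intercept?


x-intercept = -1/Km
= -1/497
= -0.002 1/uM

-0.002 1/uM


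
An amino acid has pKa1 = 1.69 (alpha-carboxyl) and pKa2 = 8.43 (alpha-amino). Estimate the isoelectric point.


pI = (pKa1 + pKa2) / 2
pI = (1.69 + 8.43) / 2
pI = 5.06

5.06


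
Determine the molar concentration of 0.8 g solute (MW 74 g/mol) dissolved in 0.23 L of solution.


C = (mass / MW) / volume
C = (0.8 / 74) / 0.23
C = 0.047 M

0.047 M


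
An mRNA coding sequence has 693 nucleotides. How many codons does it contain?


codons = nucleotides / 3
codons = 693 / 3 = 231

231


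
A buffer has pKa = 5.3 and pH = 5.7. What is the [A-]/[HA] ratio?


[A-]/[HA] = 10^(pH - pKa)
= 10^(5.7 - 5.3)
= 2.5119

2.5119


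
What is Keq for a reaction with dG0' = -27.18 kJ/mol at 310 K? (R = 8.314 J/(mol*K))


Keq = exp(-dG0 * 1000 / (R * T))
Keq = exp(-(-27.18) * 1000 / (8.314 * 310))
Keq = 38015.7748

38015.7748


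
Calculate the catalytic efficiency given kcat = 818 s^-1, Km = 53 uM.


Catalytic efficiency = kcat / Km
= 818 / 53
= 15.434 uM^-1*s^-1

15.434 uM^-1*s^-1


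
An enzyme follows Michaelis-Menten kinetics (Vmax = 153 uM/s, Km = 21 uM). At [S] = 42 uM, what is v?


v = Vmax * [S] / (Km + [S])
v = 153 * 42 / (21 + 42)
v = 102.0 uM/s

102.0 uM/s


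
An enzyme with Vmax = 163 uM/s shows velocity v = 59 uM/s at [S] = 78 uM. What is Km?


Km = [S] * (Vmax - v) / v
Km = 78 * (163 - 59) / 59
Km = 137.4915 uM

137.4915 uM


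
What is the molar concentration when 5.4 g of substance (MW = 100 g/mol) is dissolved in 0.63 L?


C = (mass / MW) / volume
C = (5.4 / 100) / 0.63
C = 0.0857 M

0.0857 M


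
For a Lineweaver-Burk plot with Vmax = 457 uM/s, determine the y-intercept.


y-intercept = 1/Vmax
= 1/457
= 0.0022 s/uM

0.0022 s/uM


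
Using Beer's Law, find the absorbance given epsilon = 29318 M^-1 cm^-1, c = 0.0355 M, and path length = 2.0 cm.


A = epsilon * c * l
A = 29318 * 0.0355 * 2.0
A = 2081.578

2081.578


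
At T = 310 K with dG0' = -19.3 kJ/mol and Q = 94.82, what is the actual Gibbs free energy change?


dG = dG0' + RT * ln(Q) / 1000
dG = -19.3 + 8.314 * 310 * ln(94.82) / 1000
dG = -7.568 kJ/mol

-7.568 kJ/mol


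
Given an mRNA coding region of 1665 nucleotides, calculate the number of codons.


codons = nucleotides / 3
codons = 1665 / 3 = 555

555


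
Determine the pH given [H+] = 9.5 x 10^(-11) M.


pH = -log10([H+])
pH = -log10(9.5 x 10^(-11))
pH = 10.0223

10.0223


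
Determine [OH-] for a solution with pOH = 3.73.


[OH-] = 10^(-pOH)
[OH-] = 10^(-3.73)
[OH-] = 1.862e-04 M

1.862e-04 M


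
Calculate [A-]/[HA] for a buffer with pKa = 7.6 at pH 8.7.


[A-]/[HA] = 10^(pH - pKa)
= 10^(8.7 - 7.6)
= 12.5893

12.5893


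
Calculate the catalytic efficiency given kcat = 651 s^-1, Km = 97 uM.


Catalytic efficiency = kcat / Km
= 651 / 97
= 6.7113 uM^-1*s^-1

6.7113 uM^-1*s^-1


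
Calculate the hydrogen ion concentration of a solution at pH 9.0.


[H+] = 10^(-pH)
[H+] = 10^(-9.0)
[H+] = 1.000e-09 M

1.000e-09 M


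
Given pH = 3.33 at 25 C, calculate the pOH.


pOH = 14 - pH
pOH = 14 - 3.33
pOH = 10.67

10.67


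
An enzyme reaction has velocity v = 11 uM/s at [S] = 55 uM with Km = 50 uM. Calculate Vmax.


Vmax = v * (Km + [S]) / [S]
Vmax = 11 * (50 + 55) / 55
Vmax = 21.0 uM/s

21.0 uM/s


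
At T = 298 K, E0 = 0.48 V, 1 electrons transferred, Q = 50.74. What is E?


E = E0 - (RT/nF) * ln(Q)
E = 0.48 - (8.314 * 298 / (1 * 96485)) * ln(50.74)
E = 0.3792 V

0.3792 V


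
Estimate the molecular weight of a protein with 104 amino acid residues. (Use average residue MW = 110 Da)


MW = n_residues * 110 Da
MW = 104 * 110
MW = 11440 Da

11440 Da


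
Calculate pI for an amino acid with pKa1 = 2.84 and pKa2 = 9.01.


pI = (pKa1 + pKa2) / 2
pI = (2.84 + 9.01) / 2
pI = 5.925

5.925


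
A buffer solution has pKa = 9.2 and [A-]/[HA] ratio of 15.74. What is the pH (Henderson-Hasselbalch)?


pH = pKa + log10([A-]/[HA])
pH = 9.2 + log10(15.74)
pH = 10.397

10.397


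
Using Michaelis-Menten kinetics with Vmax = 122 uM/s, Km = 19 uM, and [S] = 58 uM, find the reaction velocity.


v = Vmax * [S] / (Km + [S])
v = 122 * 58 / (19 + 58)
v = 91.8961 uM/s

91.8961 uM/s


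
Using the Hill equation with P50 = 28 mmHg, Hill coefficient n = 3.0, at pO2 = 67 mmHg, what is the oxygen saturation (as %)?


Y = pO2^n / (P50^n + pO2^n)
Y = 67^3.0 / (28^3.0 + 67^3.0)
Y = 93.2%

93.2%


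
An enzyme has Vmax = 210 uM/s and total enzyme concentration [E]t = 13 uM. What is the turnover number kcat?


kcat = Vmax / [E]t
kcat = 210 / 13
kcat = 16.1538 s^-1

16.1538 s^-1


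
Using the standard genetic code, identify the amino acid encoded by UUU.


Standard genetic code lookup.
Codon UUU -> Phe

Phe


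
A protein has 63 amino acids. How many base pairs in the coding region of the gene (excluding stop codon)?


Each amino acid = 1 codon = 3 bp
bp = 63 * 3 = 189 bp

189 bp


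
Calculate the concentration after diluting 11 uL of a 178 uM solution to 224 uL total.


C2 = C1 * V1 / V2
C2 = 178 * 11 / 224
C2 = 8.7411 uM

8.7411 uM


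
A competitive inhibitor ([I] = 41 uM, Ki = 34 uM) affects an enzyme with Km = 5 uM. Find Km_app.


Km_app = Km * (1 + [I]/Ki)
Km_app = 5 * (1 + 41/34)
Km_app = 11.0294 uM

11.0294 uM


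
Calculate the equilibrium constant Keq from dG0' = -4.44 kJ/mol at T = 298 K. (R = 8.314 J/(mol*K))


Keq = exp(-dG0 * 1000 / (R * T))
Keq = exp(-(-4.44) * 1000 / (8.314 * 298))
Keq = 6.0019

6.0019


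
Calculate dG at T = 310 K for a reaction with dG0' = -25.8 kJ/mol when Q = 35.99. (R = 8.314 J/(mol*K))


dG = dG0' + RT * ln(Q) / 1000
dG = -25.8 + 8.314 * 310 * ln(35.99) / 1000
dG = -16.5648 kJ/mol

-16.5648 kJ/mol


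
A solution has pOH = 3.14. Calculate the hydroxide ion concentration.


[OH-] = 10^(-pOH)
[OH-] = 10^(-3.14)
[OH-] = 7.244e-04 M

7.244e-04 M


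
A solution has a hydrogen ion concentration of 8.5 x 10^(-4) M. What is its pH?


pH = -log10([H+])
pH = -log10(8.5 x 10^(-4))
pH = 3.0706

3.0706


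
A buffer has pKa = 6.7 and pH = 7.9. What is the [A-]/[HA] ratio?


[A-]/[HA] = 10^(pH - pKa)
= 10^(7.9 - 6.7)
= 15.8489

15.8489


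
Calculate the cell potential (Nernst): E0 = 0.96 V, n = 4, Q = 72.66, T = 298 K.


E = E0 - (RT/nF) * ln(Q)
E = 0.96 - (8.314 * 298 / (4 * 96485)) * ln(72.66)
E = 0.9325 V

0.9325 V


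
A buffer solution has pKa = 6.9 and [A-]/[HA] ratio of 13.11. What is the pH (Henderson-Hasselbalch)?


pH = pKa + log10([A-]/[HA])
pH = 6.9 + log10(13.11)
pH = 8.0176

8.0176


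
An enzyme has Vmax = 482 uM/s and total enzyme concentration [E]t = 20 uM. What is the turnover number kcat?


kcat = Vmax / [E]t
kcat = 482 / 20
kcat = 24.1 s^-1

24.1 s^-1


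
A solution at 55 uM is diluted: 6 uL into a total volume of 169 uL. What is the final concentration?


C2 = C1 * V1 / V2
C2 = 55 * 6 / 169
C2 = 1.9527 uM

1.9527 uM


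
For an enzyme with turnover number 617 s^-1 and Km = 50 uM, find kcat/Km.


Catalytic efficiency = kcat / Km
= 617 / 50
= 12.34 uM^-1*s^-1

12.34 uM^-1*s^-1


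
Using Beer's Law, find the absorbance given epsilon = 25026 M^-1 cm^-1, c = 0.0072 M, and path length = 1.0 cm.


A = epsilon * c * l
A = 25026 * 0.0072 * 1.0
A = 180.1872

180.1872


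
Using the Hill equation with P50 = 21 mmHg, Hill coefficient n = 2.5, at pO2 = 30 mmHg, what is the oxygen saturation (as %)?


Y = pO2^n / (P50^n + pO2^n)
Y = 30^2.5 / (21^2.5 + 30^2.5)
Y = 70.92%

70.92%


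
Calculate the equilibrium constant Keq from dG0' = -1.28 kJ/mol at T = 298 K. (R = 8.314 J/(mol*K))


Keq = exp(-dG0 * 1000 / (R * T))
Keq = exp(-(-1.28) * 1000 / (8.314 * 298))
Keq = 1.6764

1.6764


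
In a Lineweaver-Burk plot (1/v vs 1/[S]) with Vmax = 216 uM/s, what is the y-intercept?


y-intercept = 1/Vmax
= 1/216
= 0.0046 s/uM

0.0046 s/uM


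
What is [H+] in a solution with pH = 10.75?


[H+] = 10^(-pH)
[H+] = 10^(-10.75)
[H+] = 1.778e-11 M

1.778e-11 M


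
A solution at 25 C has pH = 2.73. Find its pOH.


pOH = 14 - pH
pOH = 14 - 2.73
pOH = 11.27

11.27


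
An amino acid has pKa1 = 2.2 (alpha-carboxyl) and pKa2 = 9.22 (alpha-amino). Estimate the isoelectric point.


pI = (pKa1 + pKa2) / 2
pI = (2.2 + 9.22) / 2
pI = 5.71

5.71


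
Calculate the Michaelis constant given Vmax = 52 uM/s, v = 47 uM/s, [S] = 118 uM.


Km = [S] * (Vmax - v) / v
Km = 118 * (52 - 47) / 47
Km = 12.5532 uM

12.5532 uM


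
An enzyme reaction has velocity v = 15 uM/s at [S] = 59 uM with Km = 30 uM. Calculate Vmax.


Vmax = v * (Km + [S]) / [S]
Vmax = 15 * (30 + 59) / 59
Vmax = 22.6271 uM/s

22.6271 uM/s


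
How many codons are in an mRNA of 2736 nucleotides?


codons = nucleotides / 3
codons = 2736 / 3 = 912

912


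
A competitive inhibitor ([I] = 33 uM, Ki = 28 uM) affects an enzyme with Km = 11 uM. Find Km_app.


Km_app = Km * (1 + [I]/Ki)
Km_app = 11 * (1 + 33/28)
Km_app = 23.9643 uM

23.9643 uM


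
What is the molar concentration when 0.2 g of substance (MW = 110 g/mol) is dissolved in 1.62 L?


C = (mass / MW) / volume
C = (0.2 / 110) / 1.62
C = 0.0011 M

0.0011 M


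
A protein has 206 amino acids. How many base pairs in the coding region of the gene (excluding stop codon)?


Each amino acid = 1 codon = 3 bp
bp = 206 * 3 = 618 bp

618 bp


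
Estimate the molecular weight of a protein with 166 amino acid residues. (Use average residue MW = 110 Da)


MW = n_residues * 110 Da
MW = 166 * 110
MW = 18260 Da

18260 Da


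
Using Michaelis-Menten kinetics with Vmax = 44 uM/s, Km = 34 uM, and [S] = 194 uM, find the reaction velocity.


v = Vmax * [S] / (Km + [S])
v = 44 * 194 / (34 + 194)
v = 37.4386 uM/s

37.4386 uM/s


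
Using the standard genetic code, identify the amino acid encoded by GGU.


Standard genetic code lookup.
Codon GGU -> Gly

Gly


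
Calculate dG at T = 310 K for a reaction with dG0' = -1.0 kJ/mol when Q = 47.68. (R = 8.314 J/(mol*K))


dG = dG0' + RT * ln(Q) / 1000
dG = -1.0 + 8.314 * 310 * ln(47.68) / 1000
dG = 8.9602 kJ/mol

8.9602 kJ/mol


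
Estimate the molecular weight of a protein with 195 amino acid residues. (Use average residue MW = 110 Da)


MW = n_residues * 110 Da
MW = 195 * 110
MW = 21450 Da

21450 Da


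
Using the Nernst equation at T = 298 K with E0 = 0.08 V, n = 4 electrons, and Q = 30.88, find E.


E = E0 - (RT/nF) * ln(Q)
E = 0.08 - (8.314 * 298 / (4 * 96485)) * ln(30.88)
E = 0.058 V

0.058 V


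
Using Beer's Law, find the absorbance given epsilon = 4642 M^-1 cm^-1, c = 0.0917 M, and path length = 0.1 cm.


A = epsilon * c * l
A = 4642 * 0.0917 * 0.1
A = 42.5671

42.5671


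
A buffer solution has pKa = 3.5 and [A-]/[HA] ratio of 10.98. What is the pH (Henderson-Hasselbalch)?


pH = pKa + log10([A-]/[HA])
pH = 3.5 + log10(10.98)
pH = 4.5406

4.5406


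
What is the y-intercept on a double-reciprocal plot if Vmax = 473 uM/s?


y-intercept = 1/Vmax
= 1/473
= 0.0021 s/uM

0.0021 s/uM


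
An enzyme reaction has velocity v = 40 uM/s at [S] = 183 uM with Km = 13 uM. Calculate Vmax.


Vmax = v * (Km + [S]) / [S]
Vmax = 40 * (13 + 183) / 183
Vmax = 42.8415 uM/s

42.8415 uM/s


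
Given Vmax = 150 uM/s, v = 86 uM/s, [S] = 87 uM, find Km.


Km = [S] * (Vmax - v) / v
Km = 87 * (150 - 86) / 86
Km = 64.7442 uM

64.7442 uM
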